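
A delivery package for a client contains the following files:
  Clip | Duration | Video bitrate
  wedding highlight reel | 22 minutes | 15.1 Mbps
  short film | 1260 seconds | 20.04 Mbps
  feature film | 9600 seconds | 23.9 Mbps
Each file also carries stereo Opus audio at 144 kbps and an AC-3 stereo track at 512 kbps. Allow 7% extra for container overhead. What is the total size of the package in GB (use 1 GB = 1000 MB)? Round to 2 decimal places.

37.80 GB

Audio total: 144 + 512 = 656 kbps = 0.656 Mbps.
wedding highlight reel: 15.756 Mbps × 1320 s × 1.07 = 22253.8 Mb
short film: 20.696 Mbps × 1260 s × 1.07 = 27902.3 Mb
feature film: 24.556 Mbps × 9600 s × 1.07 = 252239.2 Mb
Total: 302395.4 Mb = 37799.4 MB.
= 37.80 GB.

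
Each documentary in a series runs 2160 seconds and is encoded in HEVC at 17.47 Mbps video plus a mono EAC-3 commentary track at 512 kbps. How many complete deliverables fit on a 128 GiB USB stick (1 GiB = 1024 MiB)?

Audio: 512 kbps = 0.512 Mbps.
Total bitrate: 17.982 Mbps.
Per item: 17.982 Mbps × 2160 s = 38,841 Mb = 4,855 MB.
Capacity: 128 GiB = 1,099,512 Mb; 28.31 items → 28 complete.

28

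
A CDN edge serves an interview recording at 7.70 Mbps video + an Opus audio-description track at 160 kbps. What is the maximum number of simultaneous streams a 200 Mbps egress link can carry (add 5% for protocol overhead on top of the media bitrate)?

24

Audio: 160 kbps = 0.160 Mbps.
Per-viewer media rate: 7.860 Mbps.
On the wire with 5% overhead: 8.253 Mbps.
200 Mbps = 200.0 Mbps; 200.0 / 8.253 = 24.23 → 24 viewers.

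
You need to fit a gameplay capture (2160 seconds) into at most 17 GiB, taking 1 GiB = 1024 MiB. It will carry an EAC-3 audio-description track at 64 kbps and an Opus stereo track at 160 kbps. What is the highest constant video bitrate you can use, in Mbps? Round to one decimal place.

67.4 Mbps

Budget: 17 GiB = 146028.9 Mb.
Total bitrate budget: 146028.9 Mb / 2160 s = 67.606 Mbps.
Audio total: 64 + 160 = 224 kbps = 0.224 Mbps.
Video: 67.606 − 0.224 = 67.382 Mbps.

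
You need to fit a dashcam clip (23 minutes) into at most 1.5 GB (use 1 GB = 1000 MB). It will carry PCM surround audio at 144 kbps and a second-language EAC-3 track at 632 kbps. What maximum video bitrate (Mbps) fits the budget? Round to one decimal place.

7.9 Mbps

Budget: 1.5 GB = 12000.0 Mb.
23 min = 1380 s
Total bitrate budget: 12000.0 Mb / 1380 s = 8.696 Mbps.
Audio total: 144 + 632 = 776 kbps = 0.776 Mbps.
Video: 8.696 − 0.776 = 7.920 Mbps.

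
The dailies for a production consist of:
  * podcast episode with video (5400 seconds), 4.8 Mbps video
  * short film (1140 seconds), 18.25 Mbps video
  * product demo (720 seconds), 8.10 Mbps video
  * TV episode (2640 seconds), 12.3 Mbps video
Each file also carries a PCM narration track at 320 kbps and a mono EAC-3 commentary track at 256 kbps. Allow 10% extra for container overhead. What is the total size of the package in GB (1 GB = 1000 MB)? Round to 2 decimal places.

12.48 GB

Audio total: 320 + 256 = 576 kbps = 0.576 Mbps.
podcast episode with video: 5.376 Mbps × 5400 s × 1.10 = 31933.4 Mb
short film: 18.826 Mbps × 1140 s × 1.10 = 23607.8 Mb
product demo: 8.676 Mbps × 720 s × 1.10 = 6871.4 Mb
TV episode: 12.876 Mbps × 2640 s × 1.10 = 37391.9 Mb
Total: 99804.5 Mb = 12475.6 MB.
= 12.48 GB.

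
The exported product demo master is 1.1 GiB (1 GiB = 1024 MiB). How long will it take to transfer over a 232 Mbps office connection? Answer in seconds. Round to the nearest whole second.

File: 1.1 GiB = 9448.9 Mb.
At 232 Mbps: 9448.9 / 232 = 40.7 s ≈ 40.7 seconds.

41 seconds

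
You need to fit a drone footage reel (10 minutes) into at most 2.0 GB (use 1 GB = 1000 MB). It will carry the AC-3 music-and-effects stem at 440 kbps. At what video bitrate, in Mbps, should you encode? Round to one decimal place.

26.2 Mbps

Budget: 2.0 GB = 16000.0 Mb.
10 min = 600 s
Total bitrate budget: 16000.0 Mb / 600 s = 26.667 Mbps.
Audio: 440 kbps = 0.440 Mbps.
Video: 26.667 − 0.440 = 26.227 Mbps.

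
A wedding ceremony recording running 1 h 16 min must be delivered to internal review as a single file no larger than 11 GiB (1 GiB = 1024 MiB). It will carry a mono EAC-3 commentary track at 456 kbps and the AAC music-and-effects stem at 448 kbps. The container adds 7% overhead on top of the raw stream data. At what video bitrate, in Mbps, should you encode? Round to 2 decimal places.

18.46 Mbps

Budget: 11 GiB = 94489.3 Mb.
Stream payload after overhead: 94489.3 / 1.07 = 88307.7 Mb.
1 h 16 min = 76 min = 4560 s
Total bitrate budget: 88307.7 Mb / 4560 s = 19.366 Mbps.
Audio total: 456 + 448 = 904 kbps = 0.904 Mbps.
Video: 19.366 − 0.904 = 18.462 Mbps.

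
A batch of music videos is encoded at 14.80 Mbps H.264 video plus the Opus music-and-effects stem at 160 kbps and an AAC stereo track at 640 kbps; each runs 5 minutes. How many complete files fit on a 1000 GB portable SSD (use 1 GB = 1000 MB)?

1709

5 min = 300 s
Audio total: 160 + 640 = 800 kbps = 0.800 Mbps.
Total bitrate: 15.600 Mbps.
Per item: 15.600 Mbps × 300 s = 4,680 Mb = 585.0 MB.
Capacity: 1000 GB = 8,000,000 Mb; 1709.40 items → 1709 complete.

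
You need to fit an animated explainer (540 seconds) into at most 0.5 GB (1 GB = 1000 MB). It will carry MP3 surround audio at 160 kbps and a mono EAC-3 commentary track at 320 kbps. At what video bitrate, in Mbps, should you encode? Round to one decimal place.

6.9 Mbps

Budget: 0.5 GB = 4000.0 Mb.
Total bitrate budget: 4000.0 Mb / 540 s = 7.407 Mbps.
Audio total: 160 + 320 = 480 kbps = 0.480 Mbps.
Video: 7.407 − 0.480 = 6.927 Mbps.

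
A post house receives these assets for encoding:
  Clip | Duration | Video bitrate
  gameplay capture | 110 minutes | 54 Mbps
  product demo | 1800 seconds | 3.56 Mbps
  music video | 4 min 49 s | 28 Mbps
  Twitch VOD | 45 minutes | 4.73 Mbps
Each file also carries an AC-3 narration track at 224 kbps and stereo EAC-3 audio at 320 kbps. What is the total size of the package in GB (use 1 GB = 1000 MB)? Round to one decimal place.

48.7 GB

Audio total: 224 + 320 = 544 kbps = 0.544 Mbps.
gameplay capture: 54.544 Mbps × 6600 s = 359990.4 Mb
product demo: 4.104 Mbps × 1800 s = 7387.2 Mb
music video: 28.544 Mbps × 289 s = 8249.2 Mb
Twitch VOD: 5.274 Mbps × 2700 s = 14239.8 Mb
Total: 389866.6 Mb = 48733.3 MB.
= 48.73 GB.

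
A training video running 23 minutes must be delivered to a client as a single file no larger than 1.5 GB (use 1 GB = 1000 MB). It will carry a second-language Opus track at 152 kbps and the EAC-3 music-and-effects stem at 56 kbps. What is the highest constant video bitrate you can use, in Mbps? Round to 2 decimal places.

8.49 Mbps

Budget: 1.5 GB = 12000.0 Mb.
23 min = 1380 s
Total bitrate budget: 12000.0 Mb / 1380 s = 8.696 Mbps.
Audio total: 152 + 56 = 208 kbps = 0.208 Mbps.
Video: 8.696 − 0.208 = 8.488 Mbps.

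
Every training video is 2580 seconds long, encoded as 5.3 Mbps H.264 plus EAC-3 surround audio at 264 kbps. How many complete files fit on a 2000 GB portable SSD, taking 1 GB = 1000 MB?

1114

Audio: 264 kbps = 0.264 Mbps.
Total bitrate: 5.564 Mbps.
Per item: 5.564 Mbps × 2580 s = 14,355 Mb = 1,794 MB.
Capacity: 2000 GB = 16,000,000 Mb; 1114.58 items → 1114 complete.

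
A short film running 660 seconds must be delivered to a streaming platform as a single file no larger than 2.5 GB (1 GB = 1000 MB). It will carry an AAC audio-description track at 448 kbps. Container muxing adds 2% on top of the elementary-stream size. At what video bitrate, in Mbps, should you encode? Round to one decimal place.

Budget: 2.5 GB = 20000.0 Mb.
Stream payload after overhead: 20000.0 / 1.02 = 19607.8 Mb.
Total bitrate budget: 19607.8 Mb / 660 s = 29.709 Mbps.
Audio: 448 kbps = 0.448 Mbps.
Video: 29.709 − 0.448 = 29.261 Mbps.

29.3 Mbps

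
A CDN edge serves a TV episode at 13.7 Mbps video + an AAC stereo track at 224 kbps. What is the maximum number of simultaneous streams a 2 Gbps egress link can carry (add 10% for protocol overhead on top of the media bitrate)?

130

Audio: 224 kbps = 0.224 Mbps.
Per-viewer media rate: 13.924 Mbps.
On the wire with 10% overhead: 15.316 Mbps.
2 Gbps = 2,000 Mbps; 2,000 / 15.316 = 130.58 → 130 viewers.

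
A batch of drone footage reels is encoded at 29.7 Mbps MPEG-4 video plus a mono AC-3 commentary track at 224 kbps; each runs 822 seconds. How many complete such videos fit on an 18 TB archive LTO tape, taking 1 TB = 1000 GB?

5854

Audio: 224 kbps = 0.224 Mbps.
Total bitrate: 29.924 Mbps.
Per item: 29.924 Mbps × 822 s = 24,598 Mb = 3,075 MB.
Capacity: 18 TB = 144,000,000 Mb; 5854.25 items → 5854 complete.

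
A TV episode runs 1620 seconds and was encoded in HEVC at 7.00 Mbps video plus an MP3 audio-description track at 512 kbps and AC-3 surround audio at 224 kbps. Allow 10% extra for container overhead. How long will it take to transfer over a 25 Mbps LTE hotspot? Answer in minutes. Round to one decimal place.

Audio total: 512 + 224 = 736 kbps = 0.736 Mbps.
Total bitrate: 7.736 Mbps.
File: 7.736 Mbps × 1620 s = 12532.3 Mb.
With 10% container overhead: ×1.10. → 13785.6 Mb.
At 25 Mbps: 13785.6 / 25 = 551.4 s ≈ 9.19 minutes.

9.2 minutes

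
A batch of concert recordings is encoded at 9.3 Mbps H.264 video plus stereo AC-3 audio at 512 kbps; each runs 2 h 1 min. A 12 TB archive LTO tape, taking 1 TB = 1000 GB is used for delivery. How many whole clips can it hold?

1347

2 h 1 min = 121 min = 7260 s
Audio: 512 kbps = 0.512 Mbps.
Total bitrate: 9.812 Mbps.
Per item: 9.812 Mbps × 7260 s = 71,235 Mb = 8,904 MB.
Capacity: 12 TB = 96,000,000 Mb; 1347.65 items → 1347 complete.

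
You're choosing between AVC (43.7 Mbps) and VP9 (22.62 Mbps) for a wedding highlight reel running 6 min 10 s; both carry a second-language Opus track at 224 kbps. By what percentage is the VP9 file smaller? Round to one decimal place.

48.0%

6 min 10 s = 370 s
Audio: 224 kbps = 0.224 Mbps.
AVC: 43.924 Mbps × 370 s = 16251.9 Mb = 1.892 GiB.
VP9: 22.844 Mbps × 370 s = 8452.3 Mb = 0.984 GiB.
Reduction: (1 − 0.984/1.892) × 100 = 47.99%.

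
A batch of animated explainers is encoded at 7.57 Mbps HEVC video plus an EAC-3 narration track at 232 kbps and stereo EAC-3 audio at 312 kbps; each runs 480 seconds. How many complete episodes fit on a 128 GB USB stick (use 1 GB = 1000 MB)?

Audio total: 232 + 312 = 544 kbps = 0.544 Mbps.
Total bitrate: 8.114 Mbps.
Per item: 8.114 Mbps × 480 s = 3,895 Mb = 486.8 MB.
Capacity: 128 GB = 1,024,000 Mb; 262.92 items → 262 complete.

262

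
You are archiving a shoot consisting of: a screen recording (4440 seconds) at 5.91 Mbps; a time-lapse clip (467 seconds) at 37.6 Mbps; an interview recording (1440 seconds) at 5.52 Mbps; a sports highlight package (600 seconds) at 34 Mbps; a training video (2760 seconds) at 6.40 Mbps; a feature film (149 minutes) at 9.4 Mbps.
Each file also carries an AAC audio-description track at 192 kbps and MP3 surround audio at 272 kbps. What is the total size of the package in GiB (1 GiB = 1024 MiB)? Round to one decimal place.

Audio total: 192 + 272 = 464 kbps = 0.464 Mbps.
screen recording: 6.374 Mbps × 4440 s = 28300.6 Mb
time-lapse clip: 38.064 Mbps × 467 s = 17775.9 Mb
interview recording: 5.984 Mbps × 1440 s = 8617.0 Mb
sports highlight package: 34.464 Mbps × 600 s = 20678.4 Mb
training video: 6.864 Mbps × 2760 s = 18944.6 Mb
feature film: 9.864 Mbps × 8940 s = 88184.2 Mb
Total: 182500.6 Mb = 22812.6 MB.
= 21.25 GiB.

21.2 GiB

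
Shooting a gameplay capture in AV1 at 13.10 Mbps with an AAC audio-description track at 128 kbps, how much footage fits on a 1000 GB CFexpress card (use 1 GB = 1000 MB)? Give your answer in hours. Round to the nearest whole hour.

Audio: 128 kbps = 0.128 Mbps.
Total bitrate: 13.10 + 0.128 = 13.228 Mbps.
Capacity: 1000 GB = 8,000,000 Mb.
Recording time: 8,000,000 / 13.228 = 604,778 s ≈ 168 hours.

168 hours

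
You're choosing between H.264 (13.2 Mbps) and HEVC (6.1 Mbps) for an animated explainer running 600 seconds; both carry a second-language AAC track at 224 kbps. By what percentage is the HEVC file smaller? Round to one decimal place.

52.9%

Audio: 224 kbps = 0.224 Mbps.
H.264: 13.424 Mbps × 600 s = 8054.4 Mb = 1.007 GB.
HEVC: 6.324 Mbps × 600 s = 3794.4 Mb = 0.474 GB.
Reduction: (1 − 0.474/1.007) × 100 = 52.89%.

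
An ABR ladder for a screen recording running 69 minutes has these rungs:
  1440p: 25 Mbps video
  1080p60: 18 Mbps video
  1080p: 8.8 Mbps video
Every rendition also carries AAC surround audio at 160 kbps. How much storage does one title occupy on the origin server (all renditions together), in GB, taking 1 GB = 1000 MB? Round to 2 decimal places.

27.05 GB

69 min = 4140 s
Audio: 160 kbps = 0.160 Mbps.
Sum of rendition bitrates: (25+0.160) + (18+0.160) + (8.8+0.160) = 52.280 Mbps.
× 4140 s = 216,439 Mb = 27,055 MB = 27.05 GB.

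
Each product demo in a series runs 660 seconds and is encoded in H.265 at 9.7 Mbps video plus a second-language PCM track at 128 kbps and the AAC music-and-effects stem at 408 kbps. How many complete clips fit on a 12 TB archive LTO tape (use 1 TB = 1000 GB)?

14210

Audio total: 128 + 408 = 536 kbps = 0.536 Mbps.
Total bitrate: 10.236 Mbps.
Per item: 10.236 Mbps × 660 s = 6,756 Mb = 844.5 MB.
Capacity: 12 TB = 96,000,000 Mb; 14210.10 items → 14210 complete.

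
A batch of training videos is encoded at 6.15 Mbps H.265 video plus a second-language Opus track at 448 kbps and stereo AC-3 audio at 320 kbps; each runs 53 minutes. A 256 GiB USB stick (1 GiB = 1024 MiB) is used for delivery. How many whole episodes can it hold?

99

53 min = 3180 s
Audio total: 448 + 320 = 768 kbps = 0.768 Mbps.
Total bitrate: 6.918 Mbps.
Per item: 6.918 Mbps × 3180 s = 21,999 Mb = 2,750 MB.
Capacity: 256 GiB = 2,199,023 Mb; 99.96 items → 99 complete.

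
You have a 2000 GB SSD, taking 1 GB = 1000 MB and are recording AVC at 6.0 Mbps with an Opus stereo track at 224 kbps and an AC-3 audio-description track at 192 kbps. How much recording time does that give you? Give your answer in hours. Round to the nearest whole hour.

Audio total: 224 + 192 = 416 kbps = 0.416 Mbps.
Total bitrate: 6.0 + 0.416 = 6.416 Mbps.
Capacity: 2000 GB = 16,000,000 Mb.
Recording time: 16,000,000 / 6.416 = 2,493,766 s ≈ 693 hours.

693 hours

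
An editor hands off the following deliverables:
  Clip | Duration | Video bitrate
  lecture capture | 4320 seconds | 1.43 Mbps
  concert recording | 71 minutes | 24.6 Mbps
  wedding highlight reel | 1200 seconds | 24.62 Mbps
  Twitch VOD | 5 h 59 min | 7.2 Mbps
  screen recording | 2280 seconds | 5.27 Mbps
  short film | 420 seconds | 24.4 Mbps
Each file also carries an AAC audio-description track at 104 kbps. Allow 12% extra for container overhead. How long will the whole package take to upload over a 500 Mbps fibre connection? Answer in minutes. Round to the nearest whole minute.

Audio: 104 kbps = 0.104 Mbps.
lecture capture: 1.534 Mbps × 4320 s × 1.12 = 7422.1 Mb
concert recording: 24.704 Mbps × 4260 s × 1.12 = 117867.7 Mb
wedding highlight reel: 24.724 Mbps × 1200 s × 1.12 = 33229.1 Mb
Twitch VOD: 7.304 Mbps × 21540 s × 1.12 = 176207.5 Mb
screen recording: 5.374 Mbps × 2280 s × 1.12 = 13723.0 Mb
short film: 24.504 Mbps × 420 s × 1.12 = 11526.7 Mb
Total: 359976.2 Mb = 44997.0 MB.
At 500 Mbps: 359976.2 / 500 = 720 s ≈ 12 minutes.

12 minutes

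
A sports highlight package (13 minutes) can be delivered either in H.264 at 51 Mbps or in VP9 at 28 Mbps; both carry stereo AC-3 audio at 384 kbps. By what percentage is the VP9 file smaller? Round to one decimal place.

44.8%

13 min = 780 s
Audio: 384 kbps = 0.384 Mbps.
H.264: 51.384 Mbps × 780 s = 40079.5 Mb = 4.666 GiB.
VP9: 28.384 Mbps × 780 s = 22139.5 Mb = 2.577 GiB.
Reduction: (1 − 2.577/4.666) × 100 = 44.76%.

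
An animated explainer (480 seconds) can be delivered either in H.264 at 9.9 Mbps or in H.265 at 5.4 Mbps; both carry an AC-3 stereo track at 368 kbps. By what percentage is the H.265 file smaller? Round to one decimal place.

43.8%

Audio: 368 kbps = 0.368 Mbps.
H.264: 10.268 Mbps × 480 s = 4928.6 Mb = 0.574 GiB.
H.265: 5.768 Mbps × 480 s = 2768.6 Mb = 0.322 GiB.
Reduction: (1 − 0.322/0.574) × 100 = 43.83%.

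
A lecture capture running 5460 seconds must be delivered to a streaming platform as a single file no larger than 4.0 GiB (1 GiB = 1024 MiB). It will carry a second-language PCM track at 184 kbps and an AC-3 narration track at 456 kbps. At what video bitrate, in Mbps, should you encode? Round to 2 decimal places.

5.65 Mbps

Budget: 4.0 GiB = 34359.7 Mb.
Total bitrate budget: 34359.7 Mb / 5460 s = 6.293 Mbps.
Audio total: 184 + 456 = 640 kbps = 0.640 Mbps.
Video: 6.293 − 0.640 = 5.653 Mbps.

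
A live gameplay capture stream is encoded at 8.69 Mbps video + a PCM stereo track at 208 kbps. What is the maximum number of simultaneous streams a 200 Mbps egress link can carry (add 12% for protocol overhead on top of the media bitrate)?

Audio: 208 kbps = 0.208 Mbps.
Per-viewer media rate: 8.898 Mbps.
On the wire with 12% overhead: 9.966 Mbps.
200 Mbps = 200.0 Mbps; 200.0 / 9.966 = 20.07 → 20 viewers.

20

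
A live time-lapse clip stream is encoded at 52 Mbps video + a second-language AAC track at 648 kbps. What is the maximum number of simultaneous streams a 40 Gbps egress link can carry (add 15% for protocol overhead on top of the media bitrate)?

Audio: 648 kbps = 0.648 Mbps.
Per-viewer media rate: 52.648 Mbps.
On the wire with 15% overhead: 60.545 Mbps.
40 Gbps = 40,000 Mbps; 40,000 / 60.545 = 660.66 → 660 viewers.

660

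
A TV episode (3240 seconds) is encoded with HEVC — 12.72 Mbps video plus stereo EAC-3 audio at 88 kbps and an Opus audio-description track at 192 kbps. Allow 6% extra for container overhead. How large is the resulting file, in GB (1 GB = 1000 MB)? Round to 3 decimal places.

5.581 GB

Audio total: 88 + 192 = 280 kbps = 0.280 Mbps.
Total bitrate: 12.72 + 0.280 = 13.000 Mbps.
Stream data: 13.000 Mbps × 3240 s = 42120.0 Mb.
With 6% container overhead: ×1.06.
44,647 Mb ÷ 8 = 5,581 MB → 5.581 GB.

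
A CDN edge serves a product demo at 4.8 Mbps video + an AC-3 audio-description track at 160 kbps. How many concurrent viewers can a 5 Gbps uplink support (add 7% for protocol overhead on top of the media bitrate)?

942

Audio: 160 kbps = 0.160 Mbps.
Per-viewer media rate: 4.960 Mbps.
On the wire with 7% overhead: 5.307 Mbps.
5 Gbps = 5,000 Mbps; 5,000 / 5.307 = 942.12 → 942 viewers.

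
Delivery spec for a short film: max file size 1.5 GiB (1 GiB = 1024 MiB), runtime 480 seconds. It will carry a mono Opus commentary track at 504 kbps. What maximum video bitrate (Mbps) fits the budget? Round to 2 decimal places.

26.34 Mbps

Budget: 1.5 GiB = 12884.9 Mb.
Total bitrate budget: 12884.9 Mb / 480 s = 26.844 Mbps.
Audio: 504 kbps = 0.504 Mbps.
Video: 26.844 − 0.504 = 26.340 Mbps.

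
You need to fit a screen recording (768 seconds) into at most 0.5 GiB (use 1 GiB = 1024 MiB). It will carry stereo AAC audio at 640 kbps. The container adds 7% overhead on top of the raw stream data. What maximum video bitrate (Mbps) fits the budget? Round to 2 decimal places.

Budget: 0.5 GiB = 4295.0 Mb.
Stream payload after overhead: 4295.0 / 1.07 = 4014.0 Mb.
Total bitrate budget: 4014.0 Mb / 768 s = 5.227 Mbps.
Audio: 640 kbps = 0.640 Mbps.
Video: 5.227 − 0.640 = 4.587 Mbps.

4.59 Mbps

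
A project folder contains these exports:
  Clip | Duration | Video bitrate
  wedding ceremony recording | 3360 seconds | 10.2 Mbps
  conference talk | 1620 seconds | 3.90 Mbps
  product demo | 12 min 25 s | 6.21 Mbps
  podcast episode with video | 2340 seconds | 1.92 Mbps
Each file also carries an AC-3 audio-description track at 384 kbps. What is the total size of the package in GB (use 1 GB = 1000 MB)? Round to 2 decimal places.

Audio: 384 kbps = 0.384 Mbps.
wedding ceremony recording: 10.584 Mbps × 3360 s = 35562.2 Mb
conference talk: 4.284 Mbps × 1620 s = 6940.1 Mb
product demo: 6.594 Mbps × 745 s = 4912.5 Mb
podcast episode with video: 2.304 Mbps × 2340 s = 5391.4 Mb
Total: 52806.2 Mb = 6600.8 MB.
= 6.601 GB.

6.60 GB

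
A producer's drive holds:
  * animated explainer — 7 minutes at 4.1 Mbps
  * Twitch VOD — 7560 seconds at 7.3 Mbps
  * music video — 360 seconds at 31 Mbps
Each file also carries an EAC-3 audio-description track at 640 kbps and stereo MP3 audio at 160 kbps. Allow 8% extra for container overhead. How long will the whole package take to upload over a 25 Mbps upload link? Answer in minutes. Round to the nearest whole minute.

54 minutes

Audio total: 640 + 160 = 800 kbps = 0.800 Mbps.
animated explainer: 4.900 Mbps × 420 s × 1.08 = 2222.6 Mb
Twitch VOD: 8.100 Mbps × 7560 s × 1.08 = 66134.9 Mb
music video: 31.800 Mbps × 360 s × 1.08 = 12363.8 Mb
Total: 80721.4 Mb = 10090.2 MB.
At 25 Mbps: 80721.4 / 25 = 3229 s ≈ 53.8 minutes.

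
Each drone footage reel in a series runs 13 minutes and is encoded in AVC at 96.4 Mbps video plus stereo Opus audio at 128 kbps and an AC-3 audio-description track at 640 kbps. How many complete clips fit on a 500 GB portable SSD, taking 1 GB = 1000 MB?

13 min = 780 s
Audio total: 128 + 640 = 768 kbps = 0.768 Mbps.
Total bitrate: 97.168 Mbps.
Per item: 97.168 Mbps × 780 s = 75,791 Mb = 9,474 MB.
Capacity: 500 GB = 4,000,000 Mb; 52.78 items → 52 complete.

52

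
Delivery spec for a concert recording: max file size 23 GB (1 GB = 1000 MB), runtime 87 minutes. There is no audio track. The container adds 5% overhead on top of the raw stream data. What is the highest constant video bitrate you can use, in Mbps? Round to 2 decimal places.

Budget: 23 GB = 184000.0 Mb.
Stream payload after overhead: 184000.0 / 1.05 = 175238.1 Mb.
87 min = 5220 s
Total bitrate budget: 175238.1 Mb / 5220 s = 33.571 Mbps.

33.57 Mbps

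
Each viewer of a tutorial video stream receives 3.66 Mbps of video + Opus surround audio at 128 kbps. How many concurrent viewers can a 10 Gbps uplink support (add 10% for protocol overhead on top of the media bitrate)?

Audio: 128 kbps = 0.128 Mbps.
Per-viewer media rate: 3.788 Mbps.
On the wire with 10% overhead: 4.167 Mbps.
10 Gbps = 10,000 Mbps; 10,000 / 4.167 = 2399.92 → 2399 viewers.

2399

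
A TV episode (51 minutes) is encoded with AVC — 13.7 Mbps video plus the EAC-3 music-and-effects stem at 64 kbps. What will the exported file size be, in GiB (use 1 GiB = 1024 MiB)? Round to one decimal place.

51 min = 3060 s
Audio: 64 kbps = 0.064 Mbps.
Total bitrate: 13.7 + 0.064 = 13.764 Mbps.
Stream data: 13.764 Mbps × 3060 s = 42117.8 Mb.
42,118 Mb = 5,264,730,000 bytes ÷ 1,073,741,824 = 4.903 GiB.

4.9 GiB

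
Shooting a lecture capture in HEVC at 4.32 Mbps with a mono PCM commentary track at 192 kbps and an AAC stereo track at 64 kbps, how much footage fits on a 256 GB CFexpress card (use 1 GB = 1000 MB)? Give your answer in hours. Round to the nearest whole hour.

124 hours

Audio total: 192 + 64 = 256 kbps = 0.256 Mbps.
Total bitrate: 4.32 + 0.256 = 4.576 Mbps.
Capacity: 256 GB = 2,048,000 Mb.
Recording time: 2,048,000 / 4.576 = 447,552 s ≈ 124 hours.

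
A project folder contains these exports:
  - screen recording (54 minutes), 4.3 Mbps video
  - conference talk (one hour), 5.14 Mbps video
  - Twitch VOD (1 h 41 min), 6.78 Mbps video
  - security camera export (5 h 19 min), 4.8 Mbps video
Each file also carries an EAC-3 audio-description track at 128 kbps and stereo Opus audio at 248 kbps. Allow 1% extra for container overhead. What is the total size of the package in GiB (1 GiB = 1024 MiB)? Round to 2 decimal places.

Audio total: 128 + 248 = 376 kbps = 0.376 Mbps.
screen recording: 4.676 Mbps × 3240 s × 1.01 = 15301.7 Mb
conference talk: 5.516 Mbps × 3600 s × 1.01 = 20056.2 Mb
Twitch VOD: 7.156 Mbps × 6060 s × 1.01 = 43799.0 Mb
security camera export: 5.176 Mbps × 19140 s × 1.01 = 100059.3 Mb
Total: 179216.3 Mb = 22402.0 MB.
= 20.86 GiB.

20.86 GiB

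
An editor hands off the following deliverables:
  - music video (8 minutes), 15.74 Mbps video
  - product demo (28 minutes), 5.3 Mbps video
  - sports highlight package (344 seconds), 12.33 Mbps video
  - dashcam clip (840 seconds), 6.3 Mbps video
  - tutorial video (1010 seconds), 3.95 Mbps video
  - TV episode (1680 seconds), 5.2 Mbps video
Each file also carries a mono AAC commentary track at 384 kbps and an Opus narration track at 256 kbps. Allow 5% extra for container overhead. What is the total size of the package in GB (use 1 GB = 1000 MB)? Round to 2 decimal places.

Audio total: 384 + 256 = 640 kbps = 0.640 Mbps.
music video: 16.380 Mbps × 480 s × 1.05 = 8255.5 Mb
product demo: 5.940 Mbps × 1680 s × 1.05 = 10478.2 Mb
sports highlight package: 12.970 Mbps × 344 s × 1.05 = 4684.8 Mb
dashcam clip: 6.940 Mbps × 840 s × 1.05 = 6121.1 Mb
tutorial video: 4.590 Mbps × 1010 s × 1.05 = 4867.7 Mb
TV episode: 5.840 Mbps × 1680 s × 1.05 = 10301.8 Mb
Total: 44709.0 Mb = 5588.6 MB.
= 5.589 GB.

5.59 GB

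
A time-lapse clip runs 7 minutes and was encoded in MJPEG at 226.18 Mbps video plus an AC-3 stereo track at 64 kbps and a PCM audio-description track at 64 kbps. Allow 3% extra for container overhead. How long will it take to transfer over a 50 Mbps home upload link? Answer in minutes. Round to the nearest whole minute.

33 minutes

7 min = 420 s
Audio total: 64 + 64 = 128 kbps = 0.128 Mbps.
Total bitrate: 226.308 Mbps.
File: 226.308 Mbps × 420 s = 95049.4 Mb.
With 3% container overhead: ×1.03. → 97900.8 Mb.
At 50 Mbps: 97900.8 / 50 = 1958.0 s ≈ 32.6 minutes.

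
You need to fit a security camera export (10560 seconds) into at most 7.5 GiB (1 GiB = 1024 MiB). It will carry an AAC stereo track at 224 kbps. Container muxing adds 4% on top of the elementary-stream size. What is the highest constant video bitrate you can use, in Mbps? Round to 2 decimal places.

5.64 Mbps

Budget: 7.5 GiB = 64424.5 Mb.
Stream payload after overhead: 64424.5 / 1.04 = 61946.6 Mb.
Total bitrate budget: 61946.6 Mb / 10560 s = 5.866 Mbps.
Audio: 224 kbps = 0.224 Mbps.
Video: 5.866 − 0.224 = 5.642 Mbps.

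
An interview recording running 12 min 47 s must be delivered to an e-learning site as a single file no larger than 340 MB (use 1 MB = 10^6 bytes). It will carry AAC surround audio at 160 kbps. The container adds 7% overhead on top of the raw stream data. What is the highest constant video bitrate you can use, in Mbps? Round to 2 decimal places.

Budget: 340 MB = 2720.0 Mb.
Stream payload after overhead: 2720.0 / 1.07 = 2542.1 Mb.
12 min 47 s = 767 s
Total bitrate budget: 2542.1 Mb / 767 s = 3.314 Mbps.
Audio: 160 kbps = 0.160 Mbps.
Video: 3.314 − 0.160 = 3.154 Mbps.

3.15 Mbps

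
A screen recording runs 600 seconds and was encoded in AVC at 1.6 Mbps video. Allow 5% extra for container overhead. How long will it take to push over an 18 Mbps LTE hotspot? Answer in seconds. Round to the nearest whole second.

56 seconds

File: 1.600 Mbps × 600 s = 960.0 Mb.
With 5% container overhead: ×1.05. → 1008.0 Mb.
At 18 Mbps: 1008.0 / 18 = 56.0 s ≈ 56 seconds.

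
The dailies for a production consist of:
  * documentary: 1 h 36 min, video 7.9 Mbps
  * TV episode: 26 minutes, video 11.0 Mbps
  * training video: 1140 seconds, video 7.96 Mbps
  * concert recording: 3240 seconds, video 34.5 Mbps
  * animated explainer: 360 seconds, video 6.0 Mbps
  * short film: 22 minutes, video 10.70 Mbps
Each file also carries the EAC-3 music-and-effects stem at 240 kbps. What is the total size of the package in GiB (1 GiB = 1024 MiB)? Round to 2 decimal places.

Audio: 240 kbps = 0.240 Mbps.
documentary: 8.140 Mbps × 5760 s = 46886.4 Mb
TV episode: 11.240 Mbps × 1560 s = 17534.4 Mb
training video: 8.200 Mbps × 1140 s = 9348.0 Mb
concert recording: 34.740 Mbps × 3240 s = 112557.6 Mb
animated explainer: 6.240 Mbps × 360 s = 2246.4 Mb
short film: 10.940 Mbps × 1320 s = 14440.8 Mb
Total: 203013.6 Mb = 25376.7 MB.
= 23.63 GiB.

23.63 GiB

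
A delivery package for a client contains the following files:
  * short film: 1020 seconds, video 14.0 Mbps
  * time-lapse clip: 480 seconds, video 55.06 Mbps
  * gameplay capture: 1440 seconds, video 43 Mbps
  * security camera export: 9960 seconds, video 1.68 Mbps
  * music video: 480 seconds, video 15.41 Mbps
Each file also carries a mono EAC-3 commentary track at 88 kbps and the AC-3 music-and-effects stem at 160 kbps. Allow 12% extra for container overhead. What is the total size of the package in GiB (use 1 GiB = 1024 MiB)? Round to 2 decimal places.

16.96 GiB

Audio total: 88 + 160 = 248 kbps = 0.248 Mbps.
short film: 14.248 Mbps × 1020 s × 1.12 = 16276.9 Mb
time-lapse clip: 55.308 Mbps × 480 s × 1.12 = 29733.6 Mb
gameplay capture: 43.248 Mbps × 1440 s × 1.12 = 69750.4 Mb
security camera export: 1.928 Mbps × 9960 s × 1.12 = 21507.2 Mb
music video: 15.658 Mbps × 480 s × 1.12 = 8417.7 Mb
Total: 145685.8 Mb = 18210.7 MB.
= 16.96 GiB.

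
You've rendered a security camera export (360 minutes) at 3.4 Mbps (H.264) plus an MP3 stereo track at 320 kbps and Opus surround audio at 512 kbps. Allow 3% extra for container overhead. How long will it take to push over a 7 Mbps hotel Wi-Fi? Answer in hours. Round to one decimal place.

3.7 hours

360 min = 21600 s
Audio total: 320 + 512 = 832 kbps = 0.832 Mbps.
Total bitrate: 4.232 Mbps.
File: 4.232 Mbps × 21600 s = 91411.2 Mb.
With 3% container overhead: ×1.03. → 94153.5 Mb.
At 7 Mbps: 94153.5 / 7 = 13450.5 s ≈ 3.74 hours.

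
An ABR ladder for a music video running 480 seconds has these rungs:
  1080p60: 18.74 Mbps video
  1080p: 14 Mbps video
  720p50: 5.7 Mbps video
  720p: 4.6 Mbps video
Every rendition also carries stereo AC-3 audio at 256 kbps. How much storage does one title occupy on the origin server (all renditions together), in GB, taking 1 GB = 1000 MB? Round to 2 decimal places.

2.64 GB

Audio: 256 kbps = 0.256 Mbps.
Sum of rendition bitrates: (18.74+0.256) + (14+0.256) + (5.7+0.256) + (4.6+0.256) = 44.064 Mbps.
× 480 s = 21,151 Mb = 2,644 MB = 2.644 GB.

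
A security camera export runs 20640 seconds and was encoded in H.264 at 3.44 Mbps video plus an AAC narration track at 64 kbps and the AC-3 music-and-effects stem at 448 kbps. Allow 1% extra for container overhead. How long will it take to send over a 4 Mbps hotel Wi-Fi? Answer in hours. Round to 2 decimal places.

5.72 hours

Audio total: 64 + 448 = 512 kbps = 0.512 Mbps.
Total bitrate: 3.952 Mbps.
File: 3.952 Mbps × 20640 s = 81569.3 Mb.
With 1% container overhead: ×1.01. → 82385.0 Mb.
At 4 Mbps: 82385.0 / 4 = 20596.2 s ≈ 5.72 hours.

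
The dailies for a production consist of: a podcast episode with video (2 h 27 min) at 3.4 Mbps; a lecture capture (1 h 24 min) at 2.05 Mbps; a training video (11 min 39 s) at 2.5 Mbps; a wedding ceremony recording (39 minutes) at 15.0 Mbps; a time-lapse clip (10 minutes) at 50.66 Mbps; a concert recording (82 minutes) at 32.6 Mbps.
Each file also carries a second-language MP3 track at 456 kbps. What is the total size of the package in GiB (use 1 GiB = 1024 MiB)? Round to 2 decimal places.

32.38 GiB

Audio: 456 kbps = 0.456 Mbps.
podcast episode with video: 3.856 Mbps × 8820 s = 34009.9 Mb
lecture capture: 2.506 Mbps × 5040 s = 12630.2 Mb
training video: 2.956 Mbps × 699 s = 2066.2 Mb
wedding ceremony recording: 15.456 Mbps × 2340 s = 36167.0 Mb
time-lapse clip: 51.116 Mbps × 600 s = 30669.6 Mb
concert recording: 33.056 Mbps × 4920 s = 162635.5 Mb
Total: 278178.6 Mb = 34772.3 MB.
= 32.38 GiB.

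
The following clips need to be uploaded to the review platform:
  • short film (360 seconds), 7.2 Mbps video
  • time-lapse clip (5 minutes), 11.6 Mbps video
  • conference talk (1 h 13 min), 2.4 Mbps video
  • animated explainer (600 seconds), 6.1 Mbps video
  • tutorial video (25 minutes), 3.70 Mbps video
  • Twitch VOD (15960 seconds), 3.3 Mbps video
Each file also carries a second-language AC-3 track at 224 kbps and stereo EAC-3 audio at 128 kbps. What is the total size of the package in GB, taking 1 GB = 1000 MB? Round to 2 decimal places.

10.82 GB

Audio total: 224 + 128 = 352 kbps = 0.352 Mbps.
short film: 7.552 Mbps × 360 s = 2718.7 Mb
time-lapse clip: 11.952 Mbps × 300 s = 3585.6 Mb
conference talk: 2.752 Mbps × 4380 s = 12053.8 Mb
animated explainer: 6.452 Mbps × 600 s = 3871.2 Mb
tutorial video: 4.052 Mbps × 1500 s = 6078.0 Mb
Twitch VOD: 3.652 Mbps × 15960 s = 58285.9 Mb
Total: 86593.2 Mb = 10824.1 MB.
= 10.82 GB.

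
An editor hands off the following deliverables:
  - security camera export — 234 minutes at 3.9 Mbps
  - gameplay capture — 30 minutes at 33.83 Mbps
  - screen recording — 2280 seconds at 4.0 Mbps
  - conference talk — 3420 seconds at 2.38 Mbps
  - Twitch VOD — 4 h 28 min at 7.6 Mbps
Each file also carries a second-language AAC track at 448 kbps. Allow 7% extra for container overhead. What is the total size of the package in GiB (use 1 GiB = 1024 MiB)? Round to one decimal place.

33.9 GiB

Audio: 448 kbps = 0.448 Mbps.
security camera export: 4.348 Mbps × 14040 s × 1.07 = 65319.1 Mb
gameplay capture: 34.278 Mbps × 1800 s × 1.07 = 66019.4 Mb
screen recording: 4.448 Mbps × 2280 s × 1.07 = 10851.3 Mb
conference talk: 2.828 Mbps × 3420 s × 1.07 = 10348.8 Mb
Twitch VOD: 8.048 Mbps × 16080 s × 1.07 = 138470.7 Mb
Total: 291009.4 Mb = 36376.2 MB.
= 33.88 GiB.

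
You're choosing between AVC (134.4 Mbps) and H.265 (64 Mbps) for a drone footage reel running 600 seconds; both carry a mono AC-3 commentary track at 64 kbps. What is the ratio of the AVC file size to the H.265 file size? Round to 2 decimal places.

Audio: 64 kbps = 0.064 Mbps.
AVC: 134.464 Mbps × 600 s = 80678.4 Mb = 10.085 GB.
H.265: 64.064 Mbps × 600 s = 38438.4 Mb = 4.805 GB.
Ratio: 10.085 / 4.805 = 2.099.

2.10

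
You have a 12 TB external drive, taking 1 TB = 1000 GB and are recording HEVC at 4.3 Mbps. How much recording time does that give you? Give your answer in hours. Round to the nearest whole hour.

Capacity: 12 TB = 96,000,000 Mb.
Recording time: 96,000,000 / 4.300 = 22,325,581 s ≈ 6,202 hours.

6202 hours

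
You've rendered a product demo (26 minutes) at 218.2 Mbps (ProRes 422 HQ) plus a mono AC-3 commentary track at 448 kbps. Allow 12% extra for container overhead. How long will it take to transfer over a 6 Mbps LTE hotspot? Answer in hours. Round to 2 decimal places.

26 min = 1560 s
Audio: 448 kbps = 0.448 Mbps.
Total bitrate: 218.648 Mbps.
File: 218.648 Mbps × 1560 s = 341090.9 Mb.
With 12% container overhead: ×1.12. → 382021.8 Mb.
At 6 Mbps: 382021.8 / 6 = 63670.3 s ≈ 17.7 hours.

17.69 hours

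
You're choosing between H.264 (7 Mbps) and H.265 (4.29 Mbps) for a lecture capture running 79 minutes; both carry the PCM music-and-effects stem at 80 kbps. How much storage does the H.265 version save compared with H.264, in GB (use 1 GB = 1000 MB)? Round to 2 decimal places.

79 min = 4740 s
Audio: 80 kbps = 0.080 Mbps.
H.264: 7.080 Mbps × 4740 s = 33559.2 Mb = 4.195 GB.
H.265: 4.370 Mbps × 4740 s = 20713.8 Mb = 2.589 GB.
Saving: 4.195 − 2.589 = 1.606 GB.

1.61 GB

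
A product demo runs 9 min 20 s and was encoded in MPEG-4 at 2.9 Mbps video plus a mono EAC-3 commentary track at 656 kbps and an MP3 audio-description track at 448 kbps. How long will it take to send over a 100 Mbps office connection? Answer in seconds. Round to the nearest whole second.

9 min 20 s = 560 s
Audio total: 656 + 448 = 1104 kbps = 1.104 Mbps.
Total bitrate: 4.004 Mbps.
File: 4.004 Mbps × 560 s = 2242.2 Mb.
At 100 Mbps: 2242.2 / 100 = 22.4 s ≈ 22.4 seconds.

22 seconds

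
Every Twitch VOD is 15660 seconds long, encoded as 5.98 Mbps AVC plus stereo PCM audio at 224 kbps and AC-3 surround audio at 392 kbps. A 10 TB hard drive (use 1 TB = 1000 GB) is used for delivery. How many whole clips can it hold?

Audio total: 224 + 392 = 616 kbps = 0.616 Mbps.
Total bitrate: 6.596 Mbps.
Per item: 6.596 Mbps × 15660 s = 103,293 Mb = 12,912 MB.
Capacity: 10 TB = 80,000,000 Mb; 774.49 items → 774 complete.

774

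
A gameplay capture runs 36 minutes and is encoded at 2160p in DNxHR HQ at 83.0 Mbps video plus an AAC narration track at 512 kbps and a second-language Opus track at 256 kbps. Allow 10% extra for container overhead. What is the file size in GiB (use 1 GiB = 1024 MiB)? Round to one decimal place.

36 min = 2160 s
Audio total: 512 + 256 = 768 kbps = 0.768 Mbps.
Total bitrate: 83.0 + 0.768 = 83.768 Mbps.
Stream data: 83.768 Mbps × 2160 s = 180938.9 Mb.
With 10% container overhead: ×1.10.
199,033 Mb = 24,879,096,000 bytes ÷ 1,073,741,824 = 23.17 GiB.

23.2 GiB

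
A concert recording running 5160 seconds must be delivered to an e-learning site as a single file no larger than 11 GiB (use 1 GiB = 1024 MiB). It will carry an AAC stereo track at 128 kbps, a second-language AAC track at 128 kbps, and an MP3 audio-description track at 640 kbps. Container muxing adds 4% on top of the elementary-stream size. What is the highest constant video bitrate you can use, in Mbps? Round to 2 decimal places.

16.71 Mbps

Budget: 11 GiB = 94489.3 Mb.
Stream payload after overhead: 94489.3 / 1.04 = 90855.1 Mb.
Total bitrate budget: 90855.1 Mb / 5160 s = 17.608 Mbps.
Audio total: 128 + 128 + 640 = 896 kbps = 0.896 Mbps.
Video: 17.608 − 0.896 = 16.712 Mbps.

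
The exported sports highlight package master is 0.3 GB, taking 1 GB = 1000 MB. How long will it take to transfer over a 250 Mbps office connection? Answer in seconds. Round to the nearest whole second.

10 seconds

File: 0.3 GB = 2400.0 Mb.
At 250 Mbps: 2400.0 / 250 = 9.6 s ≈ 9.6 seconds.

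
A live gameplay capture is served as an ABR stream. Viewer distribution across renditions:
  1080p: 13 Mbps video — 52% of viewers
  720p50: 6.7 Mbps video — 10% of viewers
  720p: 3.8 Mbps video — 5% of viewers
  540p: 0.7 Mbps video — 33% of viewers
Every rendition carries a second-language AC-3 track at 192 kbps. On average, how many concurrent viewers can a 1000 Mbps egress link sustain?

124

Audio: 192 kbps = 0.192 Mbps.
Average per-viewer bitrate: 0.52×13.192 + 0.10×6.892 + 0.05×3.992 + 0.33×0.892 = 8.043 Mbps.
1000 Mbps = 1,000 Mbps; 1,000 / 8.043 = 124.33 → 124.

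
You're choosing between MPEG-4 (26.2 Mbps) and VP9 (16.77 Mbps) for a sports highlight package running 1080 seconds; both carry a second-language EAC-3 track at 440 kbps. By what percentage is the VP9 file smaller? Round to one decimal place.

35.4%

Audio: 440 kbps = 0.440 Mbps.
MPEG-4: 26.640 Mbps × 1080 s = 28771.2 Mb = 3.596 GB.
VP9: 17.210 Mbps × 1080 s = 18586.8 Mb = 2.323 GB.
Reduction: (1 − 2.323/3.596) × 100 = 35.40%.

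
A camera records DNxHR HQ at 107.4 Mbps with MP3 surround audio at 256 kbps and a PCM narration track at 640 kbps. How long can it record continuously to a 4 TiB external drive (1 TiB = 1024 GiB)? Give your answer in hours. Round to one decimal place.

90.2 hours

Audio total: 256 + 640 = 896 kbps = 0.896 Mbps.
Total bitrate: 107.4 + 0.896 = 108.296 Mbps.
Capacity: 4 TiB = 35,184,372 Mb.
Recording time: 35,184,372 / 108.296 = 324,891 s ≈ 90.2 hours.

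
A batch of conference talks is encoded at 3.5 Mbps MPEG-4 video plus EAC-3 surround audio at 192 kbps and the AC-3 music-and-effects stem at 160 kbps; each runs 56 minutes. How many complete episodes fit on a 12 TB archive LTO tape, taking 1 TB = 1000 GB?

56 min = 3360 s
Audio total: 192 + 160 = 352 kbps = 0.352 Mbps.
Total bitrate: 3.852 Mbps.
Per item: 3.852 Mbps × 3360 s = 12,943 Mb = 1,618 MB.
Capacity: 12 TB = 96,000,000 Mb; 7417.30 items → 7417 complete.

7417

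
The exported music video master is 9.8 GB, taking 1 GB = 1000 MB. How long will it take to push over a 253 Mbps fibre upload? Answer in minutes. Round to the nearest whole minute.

File: 9.8 GB = 78400.0 Mb.
At 253 Mbps: 78400.0 / 253 = 309.9 s ≈ 5.16 minutes.

5 minutes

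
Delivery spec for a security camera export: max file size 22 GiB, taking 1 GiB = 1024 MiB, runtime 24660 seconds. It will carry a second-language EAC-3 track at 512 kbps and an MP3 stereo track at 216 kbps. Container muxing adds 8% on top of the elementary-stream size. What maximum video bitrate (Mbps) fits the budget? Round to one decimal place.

6.4 Mbps

Budget: 22 GiB = 188978.6 Mb.
Stream payload after overhead: 188978.6 / 1.08 = 174980.1 Mb.
Total bitrate budget: 174980.1 Mb / 24660 s = 7.096 Mbps.
Audio total: 512 + 216 = 728 kbps = 0.728 Mbps.
Video: 7.096 − 0.728 = 6.368 Mbps.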